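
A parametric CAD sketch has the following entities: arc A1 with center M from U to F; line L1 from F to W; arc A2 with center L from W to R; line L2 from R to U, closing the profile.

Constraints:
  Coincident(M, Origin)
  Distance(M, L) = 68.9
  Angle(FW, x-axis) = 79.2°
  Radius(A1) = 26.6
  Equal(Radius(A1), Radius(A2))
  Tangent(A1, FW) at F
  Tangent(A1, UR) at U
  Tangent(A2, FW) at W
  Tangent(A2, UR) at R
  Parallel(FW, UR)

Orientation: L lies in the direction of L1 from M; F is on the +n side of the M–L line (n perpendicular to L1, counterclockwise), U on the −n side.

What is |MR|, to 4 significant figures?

73.86

Tangency of A1 to both parallel lines with radius 26.6 puts F and U at M ± 26.6·n: F = (-26.13, 4.984), U = (26.13, -4.984). Equal radii place W and R the same way about L: W = L + 26.6·n = (-13.22, 72.66), R = L − 26.6·n = (39.04, 62.70). Then |MR| = |R − M| = 73.86.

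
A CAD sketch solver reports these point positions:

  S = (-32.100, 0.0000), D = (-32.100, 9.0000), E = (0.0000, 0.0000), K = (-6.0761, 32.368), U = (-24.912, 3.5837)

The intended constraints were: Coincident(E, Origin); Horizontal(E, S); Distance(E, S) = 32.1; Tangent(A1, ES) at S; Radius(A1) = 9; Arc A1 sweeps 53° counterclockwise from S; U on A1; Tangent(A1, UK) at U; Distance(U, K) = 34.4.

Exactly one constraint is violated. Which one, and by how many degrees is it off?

Tangent(A1, UK) at U — off by 3.80°.

E = (0.00, 0.00) ✓; E.y = 0.00, S.y = 0.00 ✓; |ES| = 32.10 ✓; ∠(DS, SE) = 90.00° ✓; |DS| = 9.000 ✓; bearing(D→U) − bearing(D→S) = 53.00° ✓; |DU| = 9.000 ✓; ∠(DU, UK) = 86.20° ✗; |UK| = 34.40 ✓.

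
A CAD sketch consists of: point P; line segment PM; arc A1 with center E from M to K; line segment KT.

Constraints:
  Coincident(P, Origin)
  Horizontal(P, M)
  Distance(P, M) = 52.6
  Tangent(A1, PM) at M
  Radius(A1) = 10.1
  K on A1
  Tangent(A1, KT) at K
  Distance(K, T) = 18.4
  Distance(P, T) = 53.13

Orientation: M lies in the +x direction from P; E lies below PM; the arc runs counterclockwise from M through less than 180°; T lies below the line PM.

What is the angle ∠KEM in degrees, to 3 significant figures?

95.4°

Checks: ∠(EM, MP) = 90.00° ✓; |EK| = 10.10 ✓; ∠(EK, KT) = 90.00° ✓; |KT| = 18.40 ✓; |PT| = 53.13 ✓.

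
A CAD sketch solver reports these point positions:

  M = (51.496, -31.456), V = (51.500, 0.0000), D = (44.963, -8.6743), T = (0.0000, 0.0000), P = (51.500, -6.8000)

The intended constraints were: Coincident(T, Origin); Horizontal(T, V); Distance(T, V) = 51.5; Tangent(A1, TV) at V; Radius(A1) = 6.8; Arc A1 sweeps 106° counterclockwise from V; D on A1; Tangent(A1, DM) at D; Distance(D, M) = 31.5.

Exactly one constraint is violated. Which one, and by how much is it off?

Distance(D, M) = 31.5 — off by 7.80.

T = (0.00, 0.00) ✓; T.y = 0.00, V.y = 0.00 ✓; |TV| = 51.50 ✓; ∠(PV, VT) = 90.00° ✓; |PV| = 6.800 ✓; bearing(P→D) − bearing(P→V) = 106.0° ✓; |PD| = 6.800 ✓; ∠(PD, DM) = 90.00° ✓; |DM| = 23.70 ✗.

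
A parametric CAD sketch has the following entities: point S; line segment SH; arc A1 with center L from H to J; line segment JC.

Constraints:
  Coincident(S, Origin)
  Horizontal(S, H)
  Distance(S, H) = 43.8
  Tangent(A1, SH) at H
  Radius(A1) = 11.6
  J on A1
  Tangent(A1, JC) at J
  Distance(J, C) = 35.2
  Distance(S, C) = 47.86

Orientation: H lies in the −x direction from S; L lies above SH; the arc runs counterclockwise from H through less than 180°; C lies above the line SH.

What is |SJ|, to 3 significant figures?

33.7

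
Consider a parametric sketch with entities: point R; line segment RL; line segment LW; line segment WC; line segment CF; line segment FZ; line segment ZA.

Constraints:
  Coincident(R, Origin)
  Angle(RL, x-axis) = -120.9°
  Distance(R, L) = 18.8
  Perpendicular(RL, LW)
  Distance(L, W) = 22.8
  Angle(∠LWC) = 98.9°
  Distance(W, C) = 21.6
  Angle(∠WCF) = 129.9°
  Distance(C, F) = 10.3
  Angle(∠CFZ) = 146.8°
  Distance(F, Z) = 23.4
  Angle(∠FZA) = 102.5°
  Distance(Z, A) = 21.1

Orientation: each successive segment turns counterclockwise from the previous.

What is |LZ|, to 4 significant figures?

35.53

∠WCF = 129.9° gives CF at 100.3° from the x-axis; with |CF| = 10.3, F = (21.89, -1.111). ∠CFZ = 146.8° gives FZ at 133.5° from the x-axis; with |FZ| = 23.4, Z = (5.787, 15.86). Then |LZ| = |Z − L| = 35.53.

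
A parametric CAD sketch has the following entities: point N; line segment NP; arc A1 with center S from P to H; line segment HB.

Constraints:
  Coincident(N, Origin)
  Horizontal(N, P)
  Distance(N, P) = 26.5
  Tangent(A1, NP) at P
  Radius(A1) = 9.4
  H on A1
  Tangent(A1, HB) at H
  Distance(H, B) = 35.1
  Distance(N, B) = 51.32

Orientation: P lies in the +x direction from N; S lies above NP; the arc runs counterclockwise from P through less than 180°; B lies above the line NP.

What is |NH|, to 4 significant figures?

37.52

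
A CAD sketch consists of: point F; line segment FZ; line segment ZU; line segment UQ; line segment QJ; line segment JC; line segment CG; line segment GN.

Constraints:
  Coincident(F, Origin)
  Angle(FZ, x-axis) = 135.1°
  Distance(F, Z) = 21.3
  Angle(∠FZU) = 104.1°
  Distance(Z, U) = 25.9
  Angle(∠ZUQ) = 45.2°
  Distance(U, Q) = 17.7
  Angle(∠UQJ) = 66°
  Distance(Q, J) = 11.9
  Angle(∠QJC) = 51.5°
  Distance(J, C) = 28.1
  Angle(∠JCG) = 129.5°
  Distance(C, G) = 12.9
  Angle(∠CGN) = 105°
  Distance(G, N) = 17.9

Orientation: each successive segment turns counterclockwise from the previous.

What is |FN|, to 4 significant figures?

33.93

F is at the origin; FZ runs at 135.1° with length 21.3, so Z = (-15.09, 15.04). ∠FZU = 104.1° gives ZU at -149.0° from the x-axis; with |ZU| = 25.9, U = (-37.29, 1.696). ∠ZUQ = 45.2° gives UQ at -14.20° from the x-axis; with |UQ| = 17.7, Q = (-20.13, -2.646). ∠UQJ = 66.0° gives QJ at 99.80° from the x-axis; with |QJ| = 11.9, J = (-22.15, 9.080). ∠QJC = 51.5° gives JC at -131.7° from the x-axis; with |JC| = 28.1, C = (-40.85, -11.90). ∠JCG = 129.5° gives CG at -81.20° from the x-axis; with |CG| = 12.9, G = (-38.87, -24.65). ∠CGN = 105.0° gives GN at -6.200° from the x-axis; with |GN| = 17.9, N = (-21.08, -26.58). Then |FN| = |N − F| = 33.93.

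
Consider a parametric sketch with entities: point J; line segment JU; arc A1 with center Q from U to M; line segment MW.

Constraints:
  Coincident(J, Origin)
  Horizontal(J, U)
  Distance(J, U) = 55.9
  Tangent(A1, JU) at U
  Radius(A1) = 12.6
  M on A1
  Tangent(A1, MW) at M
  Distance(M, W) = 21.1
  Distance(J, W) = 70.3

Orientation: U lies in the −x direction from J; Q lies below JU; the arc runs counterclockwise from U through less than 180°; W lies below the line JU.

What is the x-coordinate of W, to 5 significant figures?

-59.866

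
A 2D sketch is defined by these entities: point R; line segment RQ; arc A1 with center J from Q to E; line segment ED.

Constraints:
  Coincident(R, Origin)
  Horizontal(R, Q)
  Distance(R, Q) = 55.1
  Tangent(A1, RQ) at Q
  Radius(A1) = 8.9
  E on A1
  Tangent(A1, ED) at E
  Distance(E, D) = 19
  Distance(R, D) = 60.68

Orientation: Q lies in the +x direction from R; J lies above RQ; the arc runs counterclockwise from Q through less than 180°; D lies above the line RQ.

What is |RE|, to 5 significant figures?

64.153

Checks: |RQ| = 55.10 ✓; |JE| = 8.900 ✓; ∠(JE, ED) = 90.00° ✓; |ED| = 19.00 ✓; |RD| = 60.68 ✓.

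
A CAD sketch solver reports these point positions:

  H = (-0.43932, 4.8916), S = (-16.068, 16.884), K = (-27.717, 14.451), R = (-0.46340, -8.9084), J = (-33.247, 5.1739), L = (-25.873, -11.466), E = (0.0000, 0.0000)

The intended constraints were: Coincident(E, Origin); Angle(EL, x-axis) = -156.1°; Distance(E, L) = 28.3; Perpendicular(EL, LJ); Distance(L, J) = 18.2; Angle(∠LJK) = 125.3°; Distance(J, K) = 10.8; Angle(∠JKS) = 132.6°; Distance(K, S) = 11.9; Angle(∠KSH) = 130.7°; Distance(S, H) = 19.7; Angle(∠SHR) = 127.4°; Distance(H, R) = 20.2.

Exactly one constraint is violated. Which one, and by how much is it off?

Distance(H, R) = 20.2 — off by 6.40.

E = (0.00, 0.00) ✓; EL at -156.1° ✓; |EL| = 28.30 ✓; ∠(EL, LJ) = 90.00° ✓; |LJ| = 18.20 ✓; ∠LJK = 125.3° ✓; |JK| = 10.80 ✓; ∠JKS = 132.6° ✓; |KS| = 11.90 ✓; ∠KSH = 130.7° ✓; |SH| = 19.70 ✓; ∠SHR = 127.4° ✓; |HR| = 13.80 ✗.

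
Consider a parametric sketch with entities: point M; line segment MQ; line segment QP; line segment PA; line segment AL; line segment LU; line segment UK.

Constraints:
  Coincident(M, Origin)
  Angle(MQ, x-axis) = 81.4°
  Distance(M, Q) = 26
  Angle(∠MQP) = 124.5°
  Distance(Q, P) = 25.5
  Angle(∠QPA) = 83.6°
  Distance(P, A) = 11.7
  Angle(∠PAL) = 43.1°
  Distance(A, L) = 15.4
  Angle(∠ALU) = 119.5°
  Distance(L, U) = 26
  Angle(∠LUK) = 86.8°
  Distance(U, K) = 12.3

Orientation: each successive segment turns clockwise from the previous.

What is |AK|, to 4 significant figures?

32.92

M is at the origin; MQ runs at 81.4° with length 26.0, so Q = (3.888, 25.71). ∠MQP = 124.5° gives QP at 25.90° from the x-axis; with |QP| = 25.5, P = (26.83, 36.85). ∠QPA = 83.6° gives PA at -70.50° from the x-axis; with |PA| = 11.7, A = (30.73, 25.82). ∠PAL = 43.1° gives AL at 152.6° from the x-axis; with |AL| = 15.4, L = (17.06, 32.90). ∠ALU = 119.5° gives LU at 92.10° from the x-axis; with |LU| = 26.0, U = (16.11, 58.89). ∠LUK = 86.8° gives UK at -1.100° from the x-axis; with |UK| = 12.3, K = (28.40, 58.65). Then |AK| = |K − A| = 32.92.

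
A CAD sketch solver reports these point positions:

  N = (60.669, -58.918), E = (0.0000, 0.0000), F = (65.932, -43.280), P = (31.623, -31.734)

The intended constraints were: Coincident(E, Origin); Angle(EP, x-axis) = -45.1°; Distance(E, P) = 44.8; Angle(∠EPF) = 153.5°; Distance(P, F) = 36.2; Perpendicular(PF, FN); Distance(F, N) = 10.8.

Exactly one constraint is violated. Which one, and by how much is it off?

Distance(F, N) = 10.8 — off by 5.70.

E = (0.00, 0.00) ✓; EP at -45.10° ✓; |EP| = 44.80 ✓; ∠EPF = 153.5° ✓; |PF| = 36.20 ✓; ∠(PF, FN) = 90.00° ✓; |FN| = 16.50 ✗.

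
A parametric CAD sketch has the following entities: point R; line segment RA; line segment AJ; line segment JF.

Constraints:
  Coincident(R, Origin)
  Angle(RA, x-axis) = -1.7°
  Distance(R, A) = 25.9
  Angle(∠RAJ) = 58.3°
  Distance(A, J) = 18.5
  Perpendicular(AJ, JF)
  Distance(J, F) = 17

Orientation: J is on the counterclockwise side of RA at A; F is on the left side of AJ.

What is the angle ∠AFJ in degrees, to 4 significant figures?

47.42°

R is at the origin; RA runs at -1.7° with length 25.9, so A = 25.9·(cos -1.7°, sin -1.7°) = (25.89, -0.7684). ∠RAJ = 58.3°, so AJ runs at -1.7° + (180° − 58.3°) = 120.0° from the x-axis; with |AJ| = 18.5, J = A + 18.5·(cos 120.0°, sin 120.0°) = (16.64, 15.25). AJ is perpendicular to JF; with |JF| = 17.0 on the left of AJ, F = J + 17.0·(-0.8660, -0.5000) = (1.916, 6.753). Then cos ∠AFJ = FA·FJ / (|FA||FJ|), giving 47.42°.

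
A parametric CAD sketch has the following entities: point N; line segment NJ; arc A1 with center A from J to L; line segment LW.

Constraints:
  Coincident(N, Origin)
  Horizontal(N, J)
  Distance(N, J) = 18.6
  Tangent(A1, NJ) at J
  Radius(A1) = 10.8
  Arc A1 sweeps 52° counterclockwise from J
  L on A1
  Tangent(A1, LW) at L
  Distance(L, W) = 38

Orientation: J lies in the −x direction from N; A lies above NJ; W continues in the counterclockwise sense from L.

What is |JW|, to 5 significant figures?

46.695

N is at the origin; N and J share the same y with |NJ| = 18.6 and J on the −x side, so J = (-18.600, 0.0000). A1 meets NJ tangentially, so AJ is at right angles to NJ, so A = J + (0, 10.8) = (-18.600, 10.800). On A1, J sits at bearing -90° from A; a 52° counterclockwise sweep puts L at bearing -38°, so L = A + 10.8·(cos -38°, sin -38°) = (-10.089, 4.1509). Tangency of A1 to LW means the radius AL is perpendicular to LW, so LW runs along (−sin -38°, cos -38°); with |LW| = 38.0, W = (13.306, 34.095). Then |JW| = |W − J| = 46.695.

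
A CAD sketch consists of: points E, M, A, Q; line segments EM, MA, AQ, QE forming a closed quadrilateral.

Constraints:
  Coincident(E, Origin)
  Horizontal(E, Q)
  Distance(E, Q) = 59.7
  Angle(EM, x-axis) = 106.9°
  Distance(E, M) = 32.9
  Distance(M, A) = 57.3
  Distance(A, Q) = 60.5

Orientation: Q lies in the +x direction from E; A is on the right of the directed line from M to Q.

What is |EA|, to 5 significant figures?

24.504

Checks: EM at 106.9° ✓; |MA| = 57.30 ✓; |AQ| = 60.50 ✓.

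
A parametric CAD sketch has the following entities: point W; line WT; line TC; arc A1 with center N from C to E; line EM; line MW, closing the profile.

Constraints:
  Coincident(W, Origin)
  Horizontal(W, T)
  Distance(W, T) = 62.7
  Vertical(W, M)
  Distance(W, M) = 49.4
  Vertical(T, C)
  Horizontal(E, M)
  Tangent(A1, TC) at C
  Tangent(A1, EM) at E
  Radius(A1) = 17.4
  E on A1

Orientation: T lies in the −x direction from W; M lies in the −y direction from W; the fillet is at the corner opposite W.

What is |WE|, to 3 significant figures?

67.0

W is at the origin; W and T share the same y with |WT| = 62.7 and T on the −x side, so T = (-62.7, 0.00). WM is vertical with |WM| = 49.4 and M on the −y side, so M = (0.00, -49.4). The virtual corner opposite W is at (-62.7, -49.4). The tangent condition forces NC to be normal to TC and the tangent condition forces NE to be normal to EM, with radius 17.4, so the center N sits 17.4 in from both sides at N = (-45.3, -32.0). That places the tangent points at C = (-62.7, -32.0) on TC and E = (-45.3, -49.4) on EM. Then |WE| = |E − W| = 67.0.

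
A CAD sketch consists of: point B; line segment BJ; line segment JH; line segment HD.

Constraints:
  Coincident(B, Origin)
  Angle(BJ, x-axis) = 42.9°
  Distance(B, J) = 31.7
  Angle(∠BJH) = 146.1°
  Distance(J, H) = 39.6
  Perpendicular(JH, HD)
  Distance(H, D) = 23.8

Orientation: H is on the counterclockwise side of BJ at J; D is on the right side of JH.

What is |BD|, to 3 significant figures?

77.9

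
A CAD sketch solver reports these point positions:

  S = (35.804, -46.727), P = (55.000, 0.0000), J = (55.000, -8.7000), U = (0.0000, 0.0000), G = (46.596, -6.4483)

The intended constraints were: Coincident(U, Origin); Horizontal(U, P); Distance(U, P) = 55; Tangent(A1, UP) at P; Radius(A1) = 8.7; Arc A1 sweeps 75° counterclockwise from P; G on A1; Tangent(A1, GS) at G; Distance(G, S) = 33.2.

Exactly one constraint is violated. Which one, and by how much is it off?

Distance(G, S) = 33.2 — off by 8.50.

U = (0.00, 0.00) ✓; U.y = 0.00, P.y = 0.00 ✓; |UP| = 55.00 ✓; ∠(JP, PU) = 90.00° ✓; |JP| = 8.700 ✓; bearing(J→G) − bearing(J→P) = 75.00° ✓; |JG| = 8.700 ✓; ∠(JG, GS) = 90.00° ✓; |GS| = 41.70 ✗.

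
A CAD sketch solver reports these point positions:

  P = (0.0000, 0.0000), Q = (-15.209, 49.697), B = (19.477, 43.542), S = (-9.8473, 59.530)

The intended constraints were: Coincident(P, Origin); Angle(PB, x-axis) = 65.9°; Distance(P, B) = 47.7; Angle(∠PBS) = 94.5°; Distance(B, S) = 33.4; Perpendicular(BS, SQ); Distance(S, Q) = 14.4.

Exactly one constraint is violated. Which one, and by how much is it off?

Distance(S, Q) = 14.4 — off by 3.20.

P = (0.00, 0.00) ✓; PB at 65.90° ✓; |PB| = 47.70 ✓; ∠PBS = 94.50° ✓; |BS| = 33.40 ✓; ∠(BS, SQ) = 90.00° ✓; |SQ| = 11.20 ✗.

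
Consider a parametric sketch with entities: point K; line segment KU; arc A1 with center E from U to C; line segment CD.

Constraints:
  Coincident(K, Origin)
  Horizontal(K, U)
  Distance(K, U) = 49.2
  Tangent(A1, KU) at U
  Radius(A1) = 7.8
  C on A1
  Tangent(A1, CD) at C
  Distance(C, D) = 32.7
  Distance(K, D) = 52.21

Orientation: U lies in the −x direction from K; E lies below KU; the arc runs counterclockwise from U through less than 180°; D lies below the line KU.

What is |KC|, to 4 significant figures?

56.78

K is at the origin; KU is horizontal with |KU| = 49.2 and U on the −x side, so U = (-49.20, 0.000). Tangency of A1 to KU means the radius EU is perpendicular to KU, so E = U + (0, -7.8) = (-49.20, -7.800). Since EC ⟂ CD (tangency), |ED| = √(7.8² + 32.7²) = 33.62 regardless of where C sits on A1. So D lies on both circle(K, 52.21) and circle(E, 33.62); the below-KU intersection is D = (-35.34, -38.43). C is the foot of the tangent from D: C = (-55.37, -12.58).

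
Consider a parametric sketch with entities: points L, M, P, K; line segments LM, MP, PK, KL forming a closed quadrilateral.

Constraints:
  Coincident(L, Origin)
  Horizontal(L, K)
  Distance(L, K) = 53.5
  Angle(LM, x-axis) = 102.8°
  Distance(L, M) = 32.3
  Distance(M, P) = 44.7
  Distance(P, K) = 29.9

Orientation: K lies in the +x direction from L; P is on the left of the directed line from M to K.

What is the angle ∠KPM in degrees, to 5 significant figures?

131.73°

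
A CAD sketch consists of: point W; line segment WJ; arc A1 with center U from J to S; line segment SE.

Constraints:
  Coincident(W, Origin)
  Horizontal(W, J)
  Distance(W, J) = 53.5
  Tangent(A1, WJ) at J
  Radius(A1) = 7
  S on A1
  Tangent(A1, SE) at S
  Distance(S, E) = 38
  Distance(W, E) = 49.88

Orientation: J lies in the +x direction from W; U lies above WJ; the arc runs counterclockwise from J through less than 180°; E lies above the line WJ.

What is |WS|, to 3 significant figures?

59.6

W is at the origin; WJ is horizontal with |WJ| = 53.5 and J on the +x side, so J = (53.5, 0.00). The tangent condition forces UJ to be normal to WJ, so U = J + (0, 7) = (53.5, 7.00). Since US ⟂ SE (tangency), |UE| = √(7.0² + 38.0²) = 38.6 regardless of where S sits on A1. So E lies on both circle(W, 49.88) and circle(U, 38.6); the above-WJ intersection is E = (31.4, 38.7). S is the foot of the tangent from E: S = (58.4, 12.0).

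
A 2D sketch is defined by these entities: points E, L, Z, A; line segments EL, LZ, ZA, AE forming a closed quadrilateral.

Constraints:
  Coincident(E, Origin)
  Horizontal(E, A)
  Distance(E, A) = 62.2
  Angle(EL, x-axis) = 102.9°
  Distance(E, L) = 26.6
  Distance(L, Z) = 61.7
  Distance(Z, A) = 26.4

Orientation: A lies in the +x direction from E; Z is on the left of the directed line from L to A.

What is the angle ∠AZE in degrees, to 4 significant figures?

79.46°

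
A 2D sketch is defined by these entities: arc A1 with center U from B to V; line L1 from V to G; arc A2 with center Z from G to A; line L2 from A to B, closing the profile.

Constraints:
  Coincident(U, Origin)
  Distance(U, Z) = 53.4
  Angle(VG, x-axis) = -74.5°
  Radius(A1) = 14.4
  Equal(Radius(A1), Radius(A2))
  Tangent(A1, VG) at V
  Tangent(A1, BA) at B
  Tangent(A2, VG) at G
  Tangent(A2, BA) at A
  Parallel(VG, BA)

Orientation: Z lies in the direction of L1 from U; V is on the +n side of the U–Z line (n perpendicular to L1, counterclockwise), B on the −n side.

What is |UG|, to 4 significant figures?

55.31

Tangency of A1 to both parallel lines with radius 14.4 puts V and B at U ± 14.4·n: V = (13.88, 3.848), B = (-13.88, -3.848). Equal radii place G and A the same way about Z: G = Z + 14.4·n = (28.15, -47.61), A = Z − 14.4·n = (0.3943, -55.31). Then |UG| = |G − U| = 55.31.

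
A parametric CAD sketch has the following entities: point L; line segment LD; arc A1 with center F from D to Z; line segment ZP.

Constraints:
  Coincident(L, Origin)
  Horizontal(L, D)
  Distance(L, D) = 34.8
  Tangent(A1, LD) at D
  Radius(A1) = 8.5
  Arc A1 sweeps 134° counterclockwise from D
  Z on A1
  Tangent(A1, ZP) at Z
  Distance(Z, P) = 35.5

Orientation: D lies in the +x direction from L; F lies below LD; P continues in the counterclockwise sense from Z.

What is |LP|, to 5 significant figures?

66.642

L is at the origin; L and D share the same y with |LD| = 34.8 and D on the +x side, so D = (34.800, 0.0000). Since A1 is tangent to LD there, FD ⟂ LD, so F = D + (0, -8.5) = (34.800, -8.5000). On A1, D sits at bearing 90° from F; a 134° counterclockwise sweep puts Z at bearing 224°, so Z = F + 8.5·(cos 224°, sin 224°) = (28.686, -14.405). Since A1 is tangent to ZP there, FZ ⟂ ZP, so ZP runs along (−sin 224°, cos 224°); with |ZP| = 35.5, P = (53.346, -39.941). Then |LP| = |P − L| = 66.642.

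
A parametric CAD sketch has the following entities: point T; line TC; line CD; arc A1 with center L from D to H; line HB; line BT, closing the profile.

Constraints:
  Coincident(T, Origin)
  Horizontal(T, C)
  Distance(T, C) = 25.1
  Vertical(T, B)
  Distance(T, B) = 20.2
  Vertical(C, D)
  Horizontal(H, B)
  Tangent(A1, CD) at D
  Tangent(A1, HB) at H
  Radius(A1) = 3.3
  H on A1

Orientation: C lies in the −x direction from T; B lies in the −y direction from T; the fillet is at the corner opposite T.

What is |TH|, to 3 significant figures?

29.7

T is at the origin; TC is horizontal with |TC| = 25.1 and C on the −x side, so C = (-25.1, 0.00). TB is vertical with |TB| = 20.2 and B on the −y side, so B = (0.00, -20.2). The virtual corner opposite T is at (-25.1, -20.2). A1 meets CD tangentially, so LD is at right angles to CD and tangency of A1 to HB means the radius LH is perpendicular to HB, with radius 3.3, so the center L sits 3.3 in from both sides at L = (-21.8, -16.9). That places the tangent points at D = (-25.1, -16.9) on CD and H = (-21.8, -20.2) on HB. Then |TH| = |H − T| = 29.7.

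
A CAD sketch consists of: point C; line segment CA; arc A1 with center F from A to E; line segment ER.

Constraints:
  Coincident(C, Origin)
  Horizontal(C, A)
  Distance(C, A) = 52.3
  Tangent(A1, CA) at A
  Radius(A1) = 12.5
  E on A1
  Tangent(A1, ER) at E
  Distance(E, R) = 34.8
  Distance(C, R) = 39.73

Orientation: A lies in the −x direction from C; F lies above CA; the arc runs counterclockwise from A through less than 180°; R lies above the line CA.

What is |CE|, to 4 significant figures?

42.51

Checks: |FA| = 12.50 ✓; |FE| = 12.50 ✓; ∠(FE, ER) = 90.00° ✓; |ER| = 34.80 ✓; |CR| = 39.73 ✓.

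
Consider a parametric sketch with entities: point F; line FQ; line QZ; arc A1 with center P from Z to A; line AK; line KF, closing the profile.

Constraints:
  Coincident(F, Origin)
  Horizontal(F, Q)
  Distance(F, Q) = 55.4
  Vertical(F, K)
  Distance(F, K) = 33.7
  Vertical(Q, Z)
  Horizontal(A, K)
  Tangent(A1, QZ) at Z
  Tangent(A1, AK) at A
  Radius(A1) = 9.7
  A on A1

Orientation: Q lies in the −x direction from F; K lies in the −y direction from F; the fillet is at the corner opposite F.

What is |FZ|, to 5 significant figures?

60.375

F is at the origin; F and Q share the same y with |FQ| = 55.4 and Q on the −x side, so Q = (-55.400, 0.0000). F and K share the same x with |FK| = 33.7 and K on the −y side, so K = (0.0000, -33.700). The virtual corner opposite F is at (-55.400, -33.700). Since A1 is tangent to QZ there, PZ ⟂ QZ and the tangent condition forces PA to be normal to AK, with radius 9.7, so the center P sits 9.7 in from both sides at P = (-45.700, -24.000). That places the tangent points at Z = (-55.400, -24.000) on QZ and A = (-45.700, -33.700) on AK. Then |FZ| = |Z − F| = 60.375.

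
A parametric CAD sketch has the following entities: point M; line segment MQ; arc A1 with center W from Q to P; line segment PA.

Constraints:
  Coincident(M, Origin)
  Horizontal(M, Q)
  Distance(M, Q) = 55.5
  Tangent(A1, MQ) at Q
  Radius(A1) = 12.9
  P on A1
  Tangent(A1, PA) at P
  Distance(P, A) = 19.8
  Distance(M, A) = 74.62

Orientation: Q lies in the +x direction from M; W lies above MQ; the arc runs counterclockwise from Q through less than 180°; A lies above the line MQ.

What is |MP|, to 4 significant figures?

69.78

M is at the origin; M and Q share the same y with |MQ| = 55.5 and Q on the +x side, so Q = (55.50, 0.000). A1 meets MQ tangentially, so WQ is at right angles to MQ, so W = Q + (0, 12.9) = (55.50, 12.90). Since WP ⟂ PA (tangency), |WA| = √(12.9² + 19.8²) = 23.63 regardless of where P sits on A1. So A lies on both circle(M, 74.62) and circle(W, 23.63); the above-MQ intersection is A = (66.52, 33.80). P is the foot of the tangent from A: P = (68.35, 14.09).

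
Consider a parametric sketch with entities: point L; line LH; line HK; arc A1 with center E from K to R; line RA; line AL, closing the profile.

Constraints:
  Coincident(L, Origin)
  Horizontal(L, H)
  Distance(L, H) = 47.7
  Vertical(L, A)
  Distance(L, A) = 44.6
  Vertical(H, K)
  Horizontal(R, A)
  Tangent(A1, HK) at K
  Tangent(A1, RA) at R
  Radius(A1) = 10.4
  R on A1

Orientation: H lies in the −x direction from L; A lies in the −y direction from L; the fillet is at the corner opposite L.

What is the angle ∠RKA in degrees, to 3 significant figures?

32.7°

L is at the origin; L and H share the same y with |LH| = 47.7 and H on the −x side, so H = (-47.7, 0.00). LA is vertical with |LA| = 44.6 and A on the −y side, so A = (0.00, -44.6). The virtual corner opposite L is at (-47.7, -44.6). A1 meets HK tangentially, so EK is at right angles to HK and the tangent condition forces ER to be normal to RA, with radius 10.4, so the center E sits 10.4 in from both sides at E = (-37.3, -34.2). That places the tangent points at K = (-47.7, -34.2) on HK and R = (-37.3, -44.6) on RA. Then cos ∠RKA = KR·KA / (|KR||KA|), giving 32.7°.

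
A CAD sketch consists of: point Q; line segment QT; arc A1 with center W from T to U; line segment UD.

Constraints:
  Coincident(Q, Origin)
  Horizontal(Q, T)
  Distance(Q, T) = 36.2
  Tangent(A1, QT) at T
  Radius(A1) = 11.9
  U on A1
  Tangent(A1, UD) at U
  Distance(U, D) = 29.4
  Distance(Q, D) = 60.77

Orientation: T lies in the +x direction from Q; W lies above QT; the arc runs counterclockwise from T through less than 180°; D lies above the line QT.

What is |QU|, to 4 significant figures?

49.90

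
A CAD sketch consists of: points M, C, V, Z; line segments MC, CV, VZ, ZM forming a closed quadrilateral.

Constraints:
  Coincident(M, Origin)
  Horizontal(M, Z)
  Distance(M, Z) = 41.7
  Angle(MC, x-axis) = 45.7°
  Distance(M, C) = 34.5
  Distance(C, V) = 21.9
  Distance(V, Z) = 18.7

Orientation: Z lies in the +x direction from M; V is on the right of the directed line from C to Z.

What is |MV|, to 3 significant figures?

23.4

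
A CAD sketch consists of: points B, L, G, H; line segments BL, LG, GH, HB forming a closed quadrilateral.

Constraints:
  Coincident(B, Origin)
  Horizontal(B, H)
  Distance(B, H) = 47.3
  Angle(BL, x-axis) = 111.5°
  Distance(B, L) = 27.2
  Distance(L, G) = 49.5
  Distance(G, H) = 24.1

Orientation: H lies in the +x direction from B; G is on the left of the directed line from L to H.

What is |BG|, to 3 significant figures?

45.6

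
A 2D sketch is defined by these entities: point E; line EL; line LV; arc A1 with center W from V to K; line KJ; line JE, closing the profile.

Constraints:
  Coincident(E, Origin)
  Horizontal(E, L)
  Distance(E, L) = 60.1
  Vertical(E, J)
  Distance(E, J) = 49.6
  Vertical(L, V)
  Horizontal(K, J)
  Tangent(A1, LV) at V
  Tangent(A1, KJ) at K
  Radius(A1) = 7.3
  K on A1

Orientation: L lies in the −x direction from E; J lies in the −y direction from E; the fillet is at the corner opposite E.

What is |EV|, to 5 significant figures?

73.494

E is at the origin; EL is horizontal with |EL| = 60.1 and L on the −x side, so L = (-60.100, 0.0000). E and J share the same x with |EJ| = 49.6 and J on the −y side, so J = (0.0000, -49.600). The virtual corner opposite E is at (-60.100, -49.600). Since A1 is tangent to LV there, WV ⟂ LV and A1 meets KJ tangentially, so WK is at right angles to KJ, with radius 7.3, so the center W sits 7.3 in from both sides at W = (-52.800, -42.300). That places the tangent points at V = (-60.100, -42.300) on LV and K = (-52.800, -49.600) on KJ. Then |EV| = |V − E| = 73.494.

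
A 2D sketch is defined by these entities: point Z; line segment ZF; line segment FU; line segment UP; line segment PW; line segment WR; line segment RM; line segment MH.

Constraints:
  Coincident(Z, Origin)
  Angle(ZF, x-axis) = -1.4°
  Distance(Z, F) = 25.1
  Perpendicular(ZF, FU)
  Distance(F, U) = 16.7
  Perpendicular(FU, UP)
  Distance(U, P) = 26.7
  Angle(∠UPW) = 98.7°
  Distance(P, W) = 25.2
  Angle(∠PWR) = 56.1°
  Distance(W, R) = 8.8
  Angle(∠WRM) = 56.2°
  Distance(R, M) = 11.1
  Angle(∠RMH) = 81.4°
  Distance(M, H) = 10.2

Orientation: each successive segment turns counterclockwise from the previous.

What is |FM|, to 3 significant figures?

32.1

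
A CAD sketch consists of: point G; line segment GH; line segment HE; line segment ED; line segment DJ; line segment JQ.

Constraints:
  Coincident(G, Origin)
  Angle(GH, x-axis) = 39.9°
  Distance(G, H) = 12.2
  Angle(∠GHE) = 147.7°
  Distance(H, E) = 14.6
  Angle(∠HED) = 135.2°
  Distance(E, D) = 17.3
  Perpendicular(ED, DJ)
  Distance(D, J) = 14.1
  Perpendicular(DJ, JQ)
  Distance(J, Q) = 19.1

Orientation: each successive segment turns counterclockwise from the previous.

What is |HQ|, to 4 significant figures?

9.370

G is at the origin; GH runs at 39.9° with length 12.2, so H = (9.359, 7.826). ∠GHE = 147.7° gives HE at 72.20° from the x-axis; with |HE| = 14.6, E = (13.82, 21.73). ∠HED = 135.2° gives ED at 117.0° from the x-axis; with |ED| = 17.3, D = (5.969, 37.14). ED is perpendicular to DJ, so DJ runs at -153.0°; with |DJ| = 14.1, J = (-6.595, 30.74). DJ ⟂ JQ, so JQ runs at -63.00°; with |JQ| = 19.1, Q = (2.077, 13.72). Then |HQ| = |Q − H| = 9.370.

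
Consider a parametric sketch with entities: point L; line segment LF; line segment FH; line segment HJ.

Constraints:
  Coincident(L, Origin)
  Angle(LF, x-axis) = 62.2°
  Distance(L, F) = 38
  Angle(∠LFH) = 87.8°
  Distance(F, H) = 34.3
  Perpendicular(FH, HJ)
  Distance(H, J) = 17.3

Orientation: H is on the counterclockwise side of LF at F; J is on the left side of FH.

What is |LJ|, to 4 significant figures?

38.81

∠LFH = 87.8°, so FH runs at 62.2° + (180° − 87.8°) = 154.4° from the x-axis; with |FH| = 34.3, H = F + 34.3·(cos 154.4°, sin 154.4°) = (-13.21, 48.43). FH ⟂ HJ; with |HJ| = 17.3 on the left of FH, J = H + 17.3·(-0.4321, -0.9018) = (-20.69, 32.83). Then |LJ| = |J − L| = 38.81.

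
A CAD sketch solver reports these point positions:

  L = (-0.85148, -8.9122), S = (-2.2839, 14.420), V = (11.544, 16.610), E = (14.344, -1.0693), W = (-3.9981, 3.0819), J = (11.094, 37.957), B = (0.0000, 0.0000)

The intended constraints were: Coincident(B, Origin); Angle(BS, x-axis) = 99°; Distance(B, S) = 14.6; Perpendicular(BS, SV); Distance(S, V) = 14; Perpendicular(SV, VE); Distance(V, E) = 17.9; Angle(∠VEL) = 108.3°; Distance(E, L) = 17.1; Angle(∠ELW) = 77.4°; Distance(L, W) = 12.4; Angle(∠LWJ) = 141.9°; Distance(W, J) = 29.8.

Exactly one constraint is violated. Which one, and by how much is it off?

Distance(W, J) = 29.8 — off by 8.20.

B = (0.00, 0.00) ✓; BS at 99.00° ✓; |BS| = 14.60 ✓; ∠(BS, SV) = 90.00° ✓; |SV| = 14.00 ✓; ∠(SV, VE) = 90.00° ✓; |VE| = 17.90 ✓; ∠VEL = 108.3° ✓; |EL| = 17.10 ✓; ∠ELW = 77.40° ✓; |LW| = 12.40 ✓; ∠LWJ = 141.9° ✓; |WJ| = 38.00 ✗.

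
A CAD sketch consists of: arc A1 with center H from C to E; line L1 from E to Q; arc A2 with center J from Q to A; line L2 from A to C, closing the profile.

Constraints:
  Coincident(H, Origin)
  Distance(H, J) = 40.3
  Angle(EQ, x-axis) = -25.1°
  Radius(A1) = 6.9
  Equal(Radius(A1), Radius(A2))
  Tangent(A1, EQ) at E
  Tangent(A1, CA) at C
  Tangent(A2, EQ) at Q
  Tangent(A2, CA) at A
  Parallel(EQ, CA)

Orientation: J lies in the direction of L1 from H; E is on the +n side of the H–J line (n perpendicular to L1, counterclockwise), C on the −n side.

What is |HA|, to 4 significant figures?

40.89

The slot axis is L1's direction at -25.1°, so u = (cos -25.1°, sin -25.1°) = (0.9056, -0.4242) and n = (−sin -25.1°, cos -25.1°) = (0.4242, 0.9056). H is at the origin and J lies 40.3 along u from H, so J = 40.3·u = (36.49, -17.10). Tangency of A1 to both parallel lines with radius 6.9 puts E and C at H ± 6.9·n: E = (2.927, 6.248), C = (-2.927, -6.248). Equal radii place Q and A the same way about J: Q = J + 6.9·n = (39.42, -10.85), A = J − 6.9·n = (33.57, -23.34). Then |HA| = |A − H| = 40.89.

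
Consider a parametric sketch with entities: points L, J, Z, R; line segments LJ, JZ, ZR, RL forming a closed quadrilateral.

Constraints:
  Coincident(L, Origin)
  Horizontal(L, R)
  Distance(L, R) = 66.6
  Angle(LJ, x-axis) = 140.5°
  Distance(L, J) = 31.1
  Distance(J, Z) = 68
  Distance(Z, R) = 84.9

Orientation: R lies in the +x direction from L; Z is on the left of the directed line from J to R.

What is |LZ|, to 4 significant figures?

74.13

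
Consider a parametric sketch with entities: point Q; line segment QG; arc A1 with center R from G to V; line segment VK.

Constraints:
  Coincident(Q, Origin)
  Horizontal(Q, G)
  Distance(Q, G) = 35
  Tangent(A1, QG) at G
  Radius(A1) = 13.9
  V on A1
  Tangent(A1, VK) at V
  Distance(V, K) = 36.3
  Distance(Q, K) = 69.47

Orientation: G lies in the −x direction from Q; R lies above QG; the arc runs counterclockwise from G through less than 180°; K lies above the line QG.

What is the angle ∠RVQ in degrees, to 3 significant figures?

97.2°

Checks: |RV| = 13.90 ✓; ∠(RV, VK) = 90.00° ✓; |VK| = 36.30 ✓; |QK| = 69.47 ✓.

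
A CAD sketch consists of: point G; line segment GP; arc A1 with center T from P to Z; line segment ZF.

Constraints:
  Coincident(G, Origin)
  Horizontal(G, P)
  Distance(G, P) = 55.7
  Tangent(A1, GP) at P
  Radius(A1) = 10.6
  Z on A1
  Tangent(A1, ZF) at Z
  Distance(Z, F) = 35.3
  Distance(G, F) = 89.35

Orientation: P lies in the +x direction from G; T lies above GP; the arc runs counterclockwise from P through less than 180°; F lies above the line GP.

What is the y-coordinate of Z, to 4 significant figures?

5.757

Checks: |TZ| = 10.60 ✓; ∠(TZ, ZF) = 90.00° ✓; |ZF| = 35.30 ✓; |GF| = 89.35 ✓.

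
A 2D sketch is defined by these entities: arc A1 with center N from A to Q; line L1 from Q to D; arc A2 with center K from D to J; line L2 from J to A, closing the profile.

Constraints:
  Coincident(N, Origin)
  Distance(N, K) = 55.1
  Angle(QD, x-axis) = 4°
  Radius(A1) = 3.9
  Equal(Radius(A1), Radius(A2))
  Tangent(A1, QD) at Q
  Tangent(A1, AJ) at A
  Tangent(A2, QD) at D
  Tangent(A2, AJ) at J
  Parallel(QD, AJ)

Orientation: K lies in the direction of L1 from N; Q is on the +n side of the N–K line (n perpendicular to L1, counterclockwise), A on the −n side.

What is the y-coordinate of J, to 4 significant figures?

-0.04692

Tangency of A1 to both parallel lines with radius 3.9 puts Q and A at N ± 3.9·n: Q = (-0.2721, 3.890), A = (0.2721, -3.890). Equal radii place D and J the same way about K: D = K + 3.9·n = (54.69, 7.734), J = K − 3.9·n = (55.24, -0.04692). So J.y = -0.04692.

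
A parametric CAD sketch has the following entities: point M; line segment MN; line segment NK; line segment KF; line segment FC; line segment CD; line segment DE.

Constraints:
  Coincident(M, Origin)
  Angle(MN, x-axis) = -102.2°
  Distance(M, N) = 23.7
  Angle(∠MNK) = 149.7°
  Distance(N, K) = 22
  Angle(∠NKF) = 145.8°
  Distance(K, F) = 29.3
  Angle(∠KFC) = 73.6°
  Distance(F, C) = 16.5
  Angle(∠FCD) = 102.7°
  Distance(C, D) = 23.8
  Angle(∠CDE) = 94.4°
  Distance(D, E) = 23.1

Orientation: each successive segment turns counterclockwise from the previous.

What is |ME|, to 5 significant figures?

51.507

∠FCD = 102.7° gives CD at 146.00° from the x-axis; with |CD| = 23.8, D = (11.272, -33.312). ∠CDE = 94.4° gives DE at -128.40° from the x-axis; with |DE| = 23.1, E = (-3.0766, -51.415). Then |ME| = |E − M| = 51.507.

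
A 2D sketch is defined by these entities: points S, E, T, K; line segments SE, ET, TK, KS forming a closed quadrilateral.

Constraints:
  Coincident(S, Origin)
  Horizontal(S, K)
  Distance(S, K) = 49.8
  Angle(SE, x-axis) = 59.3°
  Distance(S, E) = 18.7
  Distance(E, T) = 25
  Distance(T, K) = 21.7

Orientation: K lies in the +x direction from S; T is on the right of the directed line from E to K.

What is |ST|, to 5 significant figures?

28.118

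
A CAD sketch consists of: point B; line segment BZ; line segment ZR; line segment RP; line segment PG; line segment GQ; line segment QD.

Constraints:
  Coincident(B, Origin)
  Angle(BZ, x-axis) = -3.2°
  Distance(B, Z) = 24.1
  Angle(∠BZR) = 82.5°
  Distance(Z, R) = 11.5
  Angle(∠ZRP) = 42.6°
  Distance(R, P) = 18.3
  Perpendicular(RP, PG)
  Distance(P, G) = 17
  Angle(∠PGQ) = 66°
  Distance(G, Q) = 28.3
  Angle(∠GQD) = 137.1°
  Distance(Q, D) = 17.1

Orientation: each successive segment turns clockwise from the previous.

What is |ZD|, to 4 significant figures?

29.01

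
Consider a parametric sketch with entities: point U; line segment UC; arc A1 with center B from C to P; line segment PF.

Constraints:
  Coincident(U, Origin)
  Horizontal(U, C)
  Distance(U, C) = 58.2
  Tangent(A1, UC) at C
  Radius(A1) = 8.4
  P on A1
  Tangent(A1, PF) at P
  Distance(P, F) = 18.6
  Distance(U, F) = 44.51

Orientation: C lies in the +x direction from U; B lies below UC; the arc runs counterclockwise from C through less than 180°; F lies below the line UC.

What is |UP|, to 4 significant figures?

51.52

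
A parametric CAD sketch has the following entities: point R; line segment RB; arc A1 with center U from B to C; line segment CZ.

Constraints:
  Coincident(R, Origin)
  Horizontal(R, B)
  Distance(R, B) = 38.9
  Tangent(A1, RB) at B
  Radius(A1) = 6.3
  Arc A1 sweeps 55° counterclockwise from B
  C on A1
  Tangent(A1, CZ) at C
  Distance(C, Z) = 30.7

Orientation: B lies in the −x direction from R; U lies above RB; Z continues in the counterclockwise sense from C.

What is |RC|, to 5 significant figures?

33.846

Tangency of A1 to RB means the radius UB is perpendicular to RB, so U = B + (0, 6.3) = (-38.900, 6.3000). On A1, B sits at bearing -90° from U; a 55° counterclockwise sweep puts C at bearing -35°, so C = U + 6.3·(cos -35°, sin -35°) = (-33.739, 2.6865). Then |RC| = |C − R| = 33.846.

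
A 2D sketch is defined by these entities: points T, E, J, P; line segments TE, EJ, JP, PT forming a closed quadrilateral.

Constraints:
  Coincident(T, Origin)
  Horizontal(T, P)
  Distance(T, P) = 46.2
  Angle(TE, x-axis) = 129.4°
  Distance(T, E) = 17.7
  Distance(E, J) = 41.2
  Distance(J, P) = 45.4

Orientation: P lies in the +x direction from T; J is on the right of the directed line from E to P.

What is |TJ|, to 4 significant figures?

24.27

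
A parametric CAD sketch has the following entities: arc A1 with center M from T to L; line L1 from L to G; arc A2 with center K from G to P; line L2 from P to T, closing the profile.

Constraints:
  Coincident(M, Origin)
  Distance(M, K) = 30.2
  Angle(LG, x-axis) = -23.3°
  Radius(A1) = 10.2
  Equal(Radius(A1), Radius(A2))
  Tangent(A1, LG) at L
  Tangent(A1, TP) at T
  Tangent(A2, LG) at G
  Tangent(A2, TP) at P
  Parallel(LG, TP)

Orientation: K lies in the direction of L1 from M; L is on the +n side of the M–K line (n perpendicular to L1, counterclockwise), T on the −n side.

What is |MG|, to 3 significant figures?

31.9

The slot axis is L1's direction at -23.3°, so u = (cos -23.3°, sin -23.3°) = (0.918, -0.396) and n = (−sin -23.3°, cos -23.3°) = (0.396, 0.918). M is at the origin and K lies 30.2 along u from M, so K = 30.2·u = (27.7, -11.9). Tangency of A1 to both parallel lines with radius 10.2 puts L and T at M ± 10.2·n: L = (4.03, 9.37), T = (-4.03, -9.37). Equal radii place G and P the same way about K: G = K + 10.2·n = (31.8, -2.58), P = K − 10.2·n = (23.7, -21.3). Then |MG| = |G − M| = 31.9.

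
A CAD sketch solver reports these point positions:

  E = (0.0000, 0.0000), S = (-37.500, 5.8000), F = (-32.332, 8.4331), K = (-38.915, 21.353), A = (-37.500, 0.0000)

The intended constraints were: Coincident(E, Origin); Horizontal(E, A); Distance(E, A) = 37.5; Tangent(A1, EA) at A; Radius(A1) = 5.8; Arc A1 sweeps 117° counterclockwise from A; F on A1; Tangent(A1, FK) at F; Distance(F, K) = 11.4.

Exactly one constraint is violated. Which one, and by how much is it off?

Distance(F, K) = 11.4 — off by 3.10.

E = (0.00, 0.00) ✓; E.y = 0.00, A.y = 0.00 ✓; |EA| = 37.50 ✓; ∠(SA, AE) = 90.00° ✓; |SA| = 5.800 ✓; bearing(S→F) − bearing(S→A) = 117.0° ✓; |SF| = 5.800 ✓; ∠(SF, FK) = 90.00° ✓; |FK| = 14.50 ✗.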